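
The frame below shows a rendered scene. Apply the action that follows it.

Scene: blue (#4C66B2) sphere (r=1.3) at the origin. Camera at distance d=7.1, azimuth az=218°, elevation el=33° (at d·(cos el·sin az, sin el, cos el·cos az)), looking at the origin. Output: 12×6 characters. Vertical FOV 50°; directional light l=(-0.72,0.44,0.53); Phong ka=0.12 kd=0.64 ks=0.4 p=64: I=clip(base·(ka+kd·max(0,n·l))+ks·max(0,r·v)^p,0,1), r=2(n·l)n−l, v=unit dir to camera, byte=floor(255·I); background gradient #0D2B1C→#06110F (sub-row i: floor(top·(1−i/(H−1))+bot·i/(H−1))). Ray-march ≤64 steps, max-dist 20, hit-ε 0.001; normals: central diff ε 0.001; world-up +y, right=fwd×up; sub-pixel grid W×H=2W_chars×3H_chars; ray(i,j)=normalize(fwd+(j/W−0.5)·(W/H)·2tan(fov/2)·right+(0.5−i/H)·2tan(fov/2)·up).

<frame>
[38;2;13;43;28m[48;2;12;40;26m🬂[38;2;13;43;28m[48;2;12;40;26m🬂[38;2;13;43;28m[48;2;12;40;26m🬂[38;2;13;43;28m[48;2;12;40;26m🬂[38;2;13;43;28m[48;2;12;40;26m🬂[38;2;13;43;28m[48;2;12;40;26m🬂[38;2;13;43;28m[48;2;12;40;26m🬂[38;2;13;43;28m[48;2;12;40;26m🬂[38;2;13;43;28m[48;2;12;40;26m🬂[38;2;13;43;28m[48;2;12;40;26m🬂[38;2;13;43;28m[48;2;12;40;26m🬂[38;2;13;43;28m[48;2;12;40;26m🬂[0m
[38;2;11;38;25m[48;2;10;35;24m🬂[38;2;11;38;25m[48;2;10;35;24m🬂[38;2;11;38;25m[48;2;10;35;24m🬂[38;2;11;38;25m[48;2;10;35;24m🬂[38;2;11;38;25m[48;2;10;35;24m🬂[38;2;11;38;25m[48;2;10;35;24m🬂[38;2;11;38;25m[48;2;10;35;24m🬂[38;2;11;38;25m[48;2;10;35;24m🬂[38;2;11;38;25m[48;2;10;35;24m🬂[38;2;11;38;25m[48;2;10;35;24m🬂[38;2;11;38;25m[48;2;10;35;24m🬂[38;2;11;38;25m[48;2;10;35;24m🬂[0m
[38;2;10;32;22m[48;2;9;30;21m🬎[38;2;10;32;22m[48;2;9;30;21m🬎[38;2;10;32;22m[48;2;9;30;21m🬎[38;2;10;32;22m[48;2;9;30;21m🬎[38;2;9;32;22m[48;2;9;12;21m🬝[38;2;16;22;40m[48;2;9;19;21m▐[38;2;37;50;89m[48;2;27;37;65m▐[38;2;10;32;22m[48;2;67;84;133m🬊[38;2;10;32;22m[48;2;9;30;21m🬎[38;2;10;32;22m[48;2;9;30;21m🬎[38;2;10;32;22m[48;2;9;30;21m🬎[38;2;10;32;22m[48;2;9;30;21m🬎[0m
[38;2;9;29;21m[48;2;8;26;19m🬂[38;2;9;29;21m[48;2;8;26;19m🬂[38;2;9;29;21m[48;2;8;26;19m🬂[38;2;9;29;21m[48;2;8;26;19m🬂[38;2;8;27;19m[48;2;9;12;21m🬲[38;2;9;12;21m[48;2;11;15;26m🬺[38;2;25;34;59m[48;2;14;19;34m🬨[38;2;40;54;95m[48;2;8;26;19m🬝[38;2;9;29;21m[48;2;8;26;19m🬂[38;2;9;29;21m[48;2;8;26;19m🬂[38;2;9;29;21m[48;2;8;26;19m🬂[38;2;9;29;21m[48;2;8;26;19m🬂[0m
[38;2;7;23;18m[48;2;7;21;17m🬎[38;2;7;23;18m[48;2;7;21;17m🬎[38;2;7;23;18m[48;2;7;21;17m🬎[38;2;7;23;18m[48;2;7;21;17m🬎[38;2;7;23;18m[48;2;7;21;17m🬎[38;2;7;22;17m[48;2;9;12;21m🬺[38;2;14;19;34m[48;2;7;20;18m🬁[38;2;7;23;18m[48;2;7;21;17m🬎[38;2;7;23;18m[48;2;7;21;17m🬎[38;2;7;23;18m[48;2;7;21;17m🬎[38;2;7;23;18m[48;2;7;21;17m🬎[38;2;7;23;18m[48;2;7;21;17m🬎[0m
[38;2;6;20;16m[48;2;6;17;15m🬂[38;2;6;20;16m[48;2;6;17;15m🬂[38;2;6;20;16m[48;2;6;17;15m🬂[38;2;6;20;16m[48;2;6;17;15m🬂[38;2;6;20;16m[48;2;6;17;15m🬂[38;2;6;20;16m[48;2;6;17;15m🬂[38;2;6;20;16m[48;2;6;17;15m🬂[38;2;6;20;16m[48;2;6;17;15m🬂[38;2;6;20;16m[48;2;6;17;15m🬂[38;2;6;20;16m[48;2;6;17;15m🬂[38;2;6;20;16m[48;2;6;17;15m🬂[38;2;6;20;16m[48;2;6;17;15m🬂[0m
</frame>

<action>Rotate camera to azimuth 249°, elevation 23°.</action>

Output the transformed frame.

<frame>
[38;2;13;43;28m[48;2;12;40;26m🬂[38;2;13;43;28m[48;2;12;40;26m🬂[38;2;13;43;28m[48;2;12;40;26m🬂[38;2;13;43;28m[48;2;12;40;26m🬂[38;2;13;43;28m[48;2;12;40;26m🬂[38;2;13;43;28m[48;2;12;40;26m🬂[38;2;13;43;28m[48;2;12;40;26m🬂[38;2;13;43;28m[48;2;12;40;26m🬂[38;2;13;43;28m[48;2;12;40;26m🬂[38;2;13;43;28m[48;2;12;40;26m🬂[38;2;13;43;28m[48;2;12;40;26m🬂[38;2;13;43;28m[48;2;12;40;26m🬂[0m
[38;2;11;38;25m[48;2;10;35;24m🬂[38;2;11;38;25m[48;2;10;35;24m🬂[38;2;11;38;25m[48;2;10;35;24m🬂[38;2;11;38;25m[48;2;10;35;24m🬂[38;2;11;38;25m[48;2;10;35;24m🬂[38;2;11;38;25m[48;2;10;35;24m🬂[38;2;11;38;25m[48;2;10;35;24m🬂[38;2;11;38;25m[48;2;10;35;24m🬂[38;2;11;38;25m[48;2;10;35;24m🬂[38;2;11;38;25m[48;2;10;35;24m🬂[38;2;11;38;25m[48;2;10;35;24m🬂[38;2;11;38;25m[48;2;10;35;24m🬂[0m
[38;2;10;32;22m[48;2;9;30;21m🬎[38;2;10;32;22m[48;2;9;30;21m🬎[38;2;10;32;22m[48;2;9;30;21m🬎[38;2;10;32;22m[48;2;9;30;21m🬎[38;2;9;32;22m[48;2;9;12;21m🬝[38;2;15;27;36m[48;2;29;38;68m▌[38;2;38;52;91m[48;2;46;62;109m▌[38;2;10;32;22m[48;2;55;74;129m🬊[38;2;10;32;22m[48;2;9;30;21m🬎[38;2;10;32;22m[48;2;9;30;21m🬎[38;2;10;32;22m[48;2;9;30;21m🬎[38;2;10;32;22m[48;2;9;30;21m🬎[0m
[38;2;9;29;21m[48;2;8;26;19m🬂[38;2;9;29;21m[48;2;8;26;19m🬂[38;2;9;29;21m[48;2;8;26;19m🬂[38;2;9;29;21m[48;2;8;26;19m🬂[38;2;8;27;19m[48;2;9;12;21m🬲[38;2;25;33;59m[48;2;13;18;32m▐[38;2;42;57;100m[48;2;34;46;81m🬊[38;2;51;68;119m[48;2;8;26;19m🬝[38;2;9;29;21m[48;2;8;26;19m🬂[38;2;9;29;21m[48;2;8;26;19m🬂[38;2;9;29;21m[48;2;8;26;19m🬂[38;2;9;29;21m[48;2;8;26;19m🬂[0m
[38;2;7;23;18m[48;2;7;21;17m🬎[38;2;7;23;18m[48;2;7;21;17m🬎[38;2;7;23;18m[48;2;7;21;17m🬎[38;2;7;23;18m[48;2;7;21;17m🬎[38;2;7;23;18m[48;2;7;21;17m🬎[38;2;7;22;17m[48;2;10;13;23m🬺[38;2;24;33;57m[48;2;7;22;17m🬂[38;2;7;23;18m[48;2;7;21;17m🬎[38;2;7;23;18m[48;2;7;21;17m🬎[38;2;7;23;18m[48;2;7;21;17m🬎[38;2;7;23;18m[48;2;7;21;17m🬎[38;2;7;23;18m[48;2;7;21;17m🬎[0m
[38;2;6;20;16m[48;2;6;17;15m🬂[38;2;6;20;16m[48;2;6;17;15m🬂[38;2;6;20;16m[48;2;6;17;15m🬂[38;2;6;20;16m[48;2;6;17;15m🬂[38;2;6;20;16m[48;2;6;17;15m🬂[38;2;6;20;16m[48;2;6;17;15m🬂[38;2;6;20;16m[48;2;6;17;15m🬂[38;2;6;20;16m[48;2;6;17;15m🬂[38;2;6;20;16m[48;2;6;17;15m🬂[38;2;6;20;16m[48;2;6;17;15m🬂[38;2;6;20;16m[48;2;6;17;15m🬂[38;2;6;20;16m[48;2;6;17;15m🬂[0m
</frame>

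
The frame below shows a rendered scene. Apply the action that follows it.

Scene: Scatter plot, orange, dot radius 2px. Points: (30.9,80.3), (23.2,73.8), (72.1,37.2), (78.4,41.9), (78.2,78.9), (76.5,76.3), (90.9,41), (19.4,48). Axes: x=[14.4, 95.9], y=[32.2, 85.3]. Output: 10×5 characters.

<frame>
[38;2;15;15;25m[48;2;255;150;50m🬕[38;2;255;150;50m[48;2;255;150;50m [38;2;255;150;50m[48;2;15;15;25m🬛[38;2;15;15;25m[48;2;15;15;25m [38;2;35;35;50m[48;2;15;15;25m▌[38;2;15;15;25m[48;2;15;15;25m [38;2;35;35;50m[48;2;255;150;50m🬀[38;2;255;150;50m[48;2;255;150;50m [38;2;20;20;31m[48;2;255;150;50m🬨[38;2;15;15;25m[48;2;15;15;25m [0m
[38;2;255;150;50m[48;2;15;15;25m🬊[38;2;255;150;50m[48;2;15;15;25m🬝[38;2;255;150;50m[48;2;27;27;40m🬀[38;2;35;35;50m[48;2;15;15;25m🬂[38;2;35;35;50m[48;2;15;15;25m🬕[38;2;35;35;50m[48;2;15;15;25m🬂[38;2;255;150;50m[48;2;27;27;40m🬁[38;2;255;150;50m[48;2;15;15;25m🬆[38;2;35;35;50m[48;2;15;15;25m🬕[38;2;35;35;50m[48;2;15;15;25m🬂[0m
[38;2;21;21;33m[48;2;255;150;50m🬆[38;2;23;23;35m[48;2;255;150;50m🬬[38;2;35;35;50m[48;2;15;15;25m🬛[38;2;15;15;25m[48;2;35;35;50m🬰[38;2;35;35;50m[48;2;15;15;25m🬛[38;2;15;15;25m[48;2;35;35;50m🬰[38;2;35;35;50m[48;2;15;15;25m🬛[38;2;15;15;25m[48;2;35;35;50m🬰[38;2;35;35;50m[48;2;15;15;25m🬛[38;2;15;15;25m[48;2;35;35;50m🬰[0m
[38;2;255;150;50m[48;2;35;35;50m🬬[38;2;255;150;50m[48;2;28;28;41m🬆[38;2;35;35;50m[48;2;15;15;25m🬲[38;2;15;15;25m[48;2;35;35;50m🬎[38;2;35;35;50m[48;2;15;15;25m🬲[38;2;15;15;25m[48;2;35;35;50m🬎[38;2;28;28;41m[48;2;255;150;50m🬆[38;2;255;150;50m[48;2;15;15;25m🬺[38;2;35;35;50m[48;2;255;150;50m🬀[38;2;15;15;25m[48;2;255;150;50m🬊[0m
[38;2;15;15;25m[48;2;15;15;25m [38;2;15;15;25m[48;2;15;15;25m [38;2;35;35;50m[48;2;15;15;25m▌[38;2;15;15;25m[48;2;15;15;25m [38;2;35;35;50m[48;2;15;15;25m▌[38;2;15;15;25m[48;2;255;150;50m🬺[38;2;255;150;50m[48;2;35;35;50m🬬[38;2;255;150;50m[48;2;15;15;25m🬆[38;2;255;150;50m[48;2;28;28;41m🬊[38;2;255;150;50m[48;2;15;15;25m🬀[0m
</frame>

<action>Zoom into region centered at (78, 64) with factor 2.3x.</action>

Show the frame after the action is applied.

<frame>
[38;2;15;15;25m[48;2;15;15;25m [38;2;15;15;25m[48;2;15;15;25m [38;2;35;35;50m[48;2;15;15;25m▌[38;2;255;150;50m[48;2;15;15;25m🬊[38;2;255;150;50m[48;2;15;15;25m🬝[38;2;255;150;50m[48;2;15;15;25m🬀[38;2;35;35;50m[48;2;15;15;25m▌[38;2;15;15;25m[48;2;15;15;25m [38;2;35;35;50m[48;2;15;15;25m▌[38;2;15;15;25m[48;2;15;15;25m [0m
[38;2;35;35;50m[48;2;15;15;25m🬂[38;2;35;35;50m[48;2;15;15;25m🬂[38;2;35;35;50m[48;2;15;15;25m🬕[38;2;35;35;50m[48;2;15;15;25m🬂[38;2;35;35;50m[48;2;15;15;25m🬕[38;2;35;35;50m[48;2;15;15;25m🬂[38;2;35;35;50m[48;2;15;15;25m🬕[38;2;35;35;50m[48;2;15;15;25m🬂[38;2;35;35;50m[48;2;15;15;25m🬕[38;2;35;35;50m[48;2;15;15;25m🬂[0m
[38;2;15;15;25m[48;2;35;35;50m🬰[38;2;15;15;25m[48;2;35;35;50m🬰[38;2;35;35;50m[48;2;15;15;25m🬛[38;2;15;15;25m[48;2;35;35;50m🬰[38;2;35;35;50m[48;2;15;15;25m🬛[38;2;15;15;25m[48;2;35;35;50m🬰[38;2;35;35;50m[48;2;15;15;25m🬛[38;2;15;15;25m[48;2;35;35;50m🬰[38;2;35;35;50m[48;2;15;15;25m🬛[38;2;15;15;25m[48;2;35;35;50m🬰[0m
[38;2;15;15;25m[48;2;35;35;50m🬎[38;2;15;15;25m[48;2;35;35;50m🬎[38;2;35;35;50m[48;2;15;15;25m🬲[38;2;15;15;25m[48;2;35;35;50m🬎[38;2;35;35;50m[48;2;15;15;25m🬲[38;2;15;15;25m[48;2;35;35;50m🬎[38;2;35;35;50m[48;2;15;15;25m🬲[38;2;15;15;25m[48;2;35;35;50m🬎[38;2;35;35;50m[48;2;15;15;25m🬲[38;2;15;15;25m[48;2;35;35;50m🬎[0m
[38;2;15;15;25m[48;2;15;15;25m [38;2;15;15;25m[48;2;15;15;25m [38;2;35;35;50m[48;2;15;15;25m▌[38;2;15;15;25m[48;2;15;15;25m [38;2;35;35;50m[48;2;15;15;25m▌[38;2;15;15;25m[48;2;15;15;25m [38;2;35;35;50m[48;2;15;15;25m▌[38;2;15;15;25m[48;2;15;15;25m [38;2;35;35;50m[48;2;15;15;25m▌[38;2;15;15;25m[48;2;15;15;25m [0m
</frame>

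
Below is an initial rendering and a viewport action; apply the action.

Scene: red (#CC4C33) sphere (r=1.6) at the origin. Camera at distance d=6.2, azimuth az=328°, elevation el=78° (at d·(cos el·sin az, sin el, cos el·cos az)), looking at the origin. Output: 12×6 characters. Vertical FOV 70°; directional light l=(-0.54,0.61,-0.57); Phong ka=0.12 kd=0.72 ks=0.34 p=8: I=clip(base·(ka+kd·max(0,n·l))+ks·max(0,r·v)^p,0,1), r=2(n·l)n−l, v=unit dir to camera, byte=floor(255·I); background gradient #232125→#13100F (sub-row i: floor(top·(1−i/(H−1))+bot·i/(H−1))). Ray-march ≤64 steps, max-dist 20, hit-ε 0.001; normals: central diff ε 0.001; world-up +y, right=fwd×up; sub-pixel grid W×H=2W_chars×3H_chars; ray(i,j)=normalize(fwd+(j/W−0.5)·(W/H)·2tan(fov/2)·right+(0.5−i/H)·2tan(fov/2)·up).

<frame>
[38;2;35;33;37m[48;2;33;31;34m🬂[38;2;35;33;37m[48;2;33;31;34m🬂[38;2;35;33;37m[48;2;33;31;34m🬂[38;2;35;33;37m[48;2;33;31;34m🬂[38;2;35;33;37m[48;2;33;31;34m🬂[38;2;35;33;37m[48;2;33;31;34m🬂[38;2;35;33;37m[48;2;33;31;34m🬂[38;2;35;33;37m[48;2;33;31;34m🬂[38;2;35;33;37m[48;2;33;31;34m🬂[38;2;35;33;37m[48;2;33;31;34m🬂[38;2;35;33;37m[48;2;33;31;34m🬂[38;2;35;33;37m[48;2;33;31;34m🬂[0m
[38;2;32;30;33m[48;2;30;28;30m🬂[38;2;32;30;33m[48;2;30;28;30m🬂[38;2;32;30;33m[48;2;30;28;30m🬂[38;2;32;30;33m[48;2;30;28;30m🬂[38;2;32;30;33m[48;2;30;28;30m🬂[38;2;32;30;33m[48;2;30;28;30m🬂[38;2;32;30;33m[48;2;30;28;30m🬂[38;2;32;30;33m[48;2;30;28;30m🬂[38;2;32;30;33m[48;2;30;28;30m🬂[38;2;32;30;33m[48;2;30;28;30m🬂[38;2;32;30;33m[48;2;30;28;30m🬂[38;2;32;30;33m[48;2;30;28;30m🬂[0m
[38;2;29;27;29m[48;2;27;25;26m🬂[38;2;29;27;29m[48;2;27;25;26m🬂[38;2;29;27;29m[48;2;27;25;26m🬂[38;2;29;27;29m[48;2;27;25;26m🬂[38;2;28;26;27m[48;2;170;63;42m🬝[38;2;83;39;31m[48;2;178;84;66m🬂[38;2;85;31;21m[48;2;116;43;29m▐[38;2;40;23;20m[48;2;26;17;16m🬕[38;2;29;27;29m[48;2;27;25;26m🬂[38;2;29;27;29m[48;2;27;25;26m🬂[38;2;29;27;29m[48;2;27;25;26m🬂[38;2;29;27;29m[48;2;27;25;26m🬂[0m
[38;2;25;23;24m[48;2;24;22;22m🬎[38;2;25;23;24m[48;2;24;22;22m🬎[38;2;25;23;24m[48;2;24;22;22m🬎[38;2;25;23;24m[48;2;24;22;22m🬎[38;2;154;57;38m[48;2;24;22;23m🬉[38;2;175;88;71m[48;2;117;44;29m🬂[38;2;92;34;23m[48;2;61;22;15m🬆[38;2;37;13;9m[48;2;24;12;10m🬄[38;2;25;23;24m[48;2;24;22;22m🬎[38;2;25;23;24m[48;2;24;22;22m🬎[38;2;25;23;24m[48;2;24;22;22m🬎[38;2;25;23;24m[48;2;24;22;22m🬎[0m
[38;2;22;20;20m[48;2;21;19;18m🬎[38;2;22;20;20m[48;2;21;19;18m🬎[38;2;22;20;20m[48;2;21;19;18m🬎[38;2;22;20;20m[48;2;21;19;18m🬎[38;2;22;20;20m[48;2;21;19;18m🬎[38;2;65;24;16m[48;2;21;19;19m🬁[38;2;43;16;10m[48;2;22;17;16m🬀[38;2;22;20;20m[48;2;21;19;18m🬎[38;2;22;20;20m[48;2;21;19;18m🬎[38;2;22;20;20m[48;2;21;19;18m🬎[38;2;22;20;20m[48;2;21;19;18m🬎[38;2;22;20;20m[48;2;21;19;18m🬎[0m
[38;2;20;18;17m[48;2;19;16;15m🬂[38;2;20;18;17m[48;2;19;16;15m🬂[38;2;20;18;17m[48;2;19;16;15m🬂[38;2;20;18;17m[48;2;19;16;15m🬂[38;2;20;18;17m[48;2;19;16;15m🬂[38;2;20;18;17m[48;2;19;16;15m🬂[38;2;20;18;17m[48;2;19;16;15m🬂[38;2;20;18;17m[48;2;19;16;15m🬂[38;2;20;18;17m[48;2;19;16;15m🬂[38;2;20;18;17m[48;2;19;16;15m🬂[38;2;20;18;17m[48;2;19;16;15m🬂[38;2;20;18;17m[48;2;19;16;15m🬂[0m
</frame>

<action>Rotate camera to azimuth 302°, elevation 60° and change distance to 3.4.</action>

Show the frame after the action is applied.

<frame>
[38;2;35;33;37m[48;2;33;31;34m🬂[38;2;35;33;37m[48;2;33;31;34m🬂[38;2;35;33;37m[48;2;33;31;34m🬂[38;2;35;33;37m[48;2;33;31;34m🬂[38;2;35;33;37m[48;2;33;31;34m🬂[38;2;35;33;37m[48;2;33;31;34m🬂[38;2;35;33;37m[48;2;33;31;34m🬂[38;2;35;33;37m[48;2;33;31;34m🬂[38;2;35;33;37m[48;2;33;31;34m🬂[38;2;35;33;37m[48;2;33;31;34m🬂[38;2;35;33;37m[48;2;33;31;34m🬂[38;2;35;33;37m[48;2;33;31;34m🬂[0m
[38;2;32;30;33m[48;2;30;28;30m🬂[38;2;32;30;33m[48;2;30;28;30m🬂[38;2;32;30;33m[48;2;30;28;30m🬂[38;2;31;29;31m[48;2;160;59;40m🬝[38;2;32;30;33m[48;2;146;55;37m🬀[38;2;125;46;31m[48;2;136;52;35m🬨[38;2;101;37;25m[48;2;113;41;28m▐[38;2;65;24;16m[48;2;85;31;21m🬉[38;2;31;29;32m[48;2;49;18;12m🬊[38;2;32;30;33m[48;2;30;28;30m🬂[38;2;32;30;33m[48;2;30;28;30m🬂[38;2;32;30;33m[48;2;30;28;30m🬂[0m
[38;2;29;27;29m[48;2;27;25;26m🬂[38;2;29;27;29m[48;2;27;25;26m🬂[38;2;29;27;29m[48;2;27;25;26m🬂[38;2;168;64;44m[48;2;187;87;67m🬝[38;2;170;76;58m[48;2;211;118;100m🬂[38;2;140;59;43m[48;2;175;90;74m🬨[38;2;117;44;29m[48;2;105;39;26m▌[38;2;93;34;23m[48;2;81;30;20m▌[38;2;47;17;11m[48;2;65;24;16m▐[38;2;24;9;6m[48;2;28;26;27m▌[38;2;29;27;29m[48;2;27;25;26m🬂[38;2;29;27;29m[48;2;27;25;26m🬂[0m
[38;2;25;23;24m[48;2;24;22;22m🬎[38;2;25;23;24m[48;2;24;22;22m🬎[38;2;25;23;24m[48;2;24;22;22m🬎[38;2;184;86;67m[48;2;161;62;43m🬁[38;2;202;111;94m[48;2;160;73;56m🬆[38;2;161;79;63m[48;2;128;51;36m🬄[38;2;111;41;28m[48;2;100;37;24m▌[38;2;88;32;22m[48;2;75;28;18m▌[38;2;61;22;15m[48;2;42;15;10m▌[38;2;24;9;6m[48;2;25;23;23m▌[38;2;25;23;24m[48;2;24;22;22m🬎[38;2;25;23;24m[48;2;24;22;22m🬎[0m
[38;2;22;20;20m[48;2;21;19;18m🬎[38;2;22;20;20m[48;2;21;19;18m🬎[38;2;22;20;20m[48;2;21;19;18m🬎[38;2;144;53;35m[48;2;21;19;18m🬊[38;2;135;51;34m[48;2;121;45;30m🬆[38;2;117;43;29m[48;2;105;39;26m🬆[38;2;97;36;24m[48;2;84;31;20m🬆[38;2;71;26;17m[48;2;53;19;12m🬕[38;2;45;16;11m[48;2;24;12;9m🬄[38;2;24;9;6m[48;2;21;19;19m🬀[38;2;22;20;20m[48;2;21;19;18m🬎[38;2;22;20;20m[48;2;21;19;18m🬎[0m
[38;2;20;18;17m[48;2;19;16;15m🬂[38;2;20;18;17m[48;2;19;16;15m🬂[38;2;20;18;17m[48;2;19;16;15m🬂[38;2;20;18;17m[48;2;19;16;15m🬂[38;2;101;37;25m[48;2;19;16;15m🬁[38;2;92;34;23m[48;2;19;16;15m🬂[38;2;71;26;17m[48;2;19;16;15m🬂[38;2;48;17;12m[48;2;20;15;13m🬀[38;2;20;18;17m[48;2;19;16;15m🬂[38;2;20;18;17m[48;2;19;16;15m🬂[38;2;20;18;17m[48;2;19;16;15m🬂[38;2;20;18;17m[48;2;19;16;15m🬂[0m
</frame>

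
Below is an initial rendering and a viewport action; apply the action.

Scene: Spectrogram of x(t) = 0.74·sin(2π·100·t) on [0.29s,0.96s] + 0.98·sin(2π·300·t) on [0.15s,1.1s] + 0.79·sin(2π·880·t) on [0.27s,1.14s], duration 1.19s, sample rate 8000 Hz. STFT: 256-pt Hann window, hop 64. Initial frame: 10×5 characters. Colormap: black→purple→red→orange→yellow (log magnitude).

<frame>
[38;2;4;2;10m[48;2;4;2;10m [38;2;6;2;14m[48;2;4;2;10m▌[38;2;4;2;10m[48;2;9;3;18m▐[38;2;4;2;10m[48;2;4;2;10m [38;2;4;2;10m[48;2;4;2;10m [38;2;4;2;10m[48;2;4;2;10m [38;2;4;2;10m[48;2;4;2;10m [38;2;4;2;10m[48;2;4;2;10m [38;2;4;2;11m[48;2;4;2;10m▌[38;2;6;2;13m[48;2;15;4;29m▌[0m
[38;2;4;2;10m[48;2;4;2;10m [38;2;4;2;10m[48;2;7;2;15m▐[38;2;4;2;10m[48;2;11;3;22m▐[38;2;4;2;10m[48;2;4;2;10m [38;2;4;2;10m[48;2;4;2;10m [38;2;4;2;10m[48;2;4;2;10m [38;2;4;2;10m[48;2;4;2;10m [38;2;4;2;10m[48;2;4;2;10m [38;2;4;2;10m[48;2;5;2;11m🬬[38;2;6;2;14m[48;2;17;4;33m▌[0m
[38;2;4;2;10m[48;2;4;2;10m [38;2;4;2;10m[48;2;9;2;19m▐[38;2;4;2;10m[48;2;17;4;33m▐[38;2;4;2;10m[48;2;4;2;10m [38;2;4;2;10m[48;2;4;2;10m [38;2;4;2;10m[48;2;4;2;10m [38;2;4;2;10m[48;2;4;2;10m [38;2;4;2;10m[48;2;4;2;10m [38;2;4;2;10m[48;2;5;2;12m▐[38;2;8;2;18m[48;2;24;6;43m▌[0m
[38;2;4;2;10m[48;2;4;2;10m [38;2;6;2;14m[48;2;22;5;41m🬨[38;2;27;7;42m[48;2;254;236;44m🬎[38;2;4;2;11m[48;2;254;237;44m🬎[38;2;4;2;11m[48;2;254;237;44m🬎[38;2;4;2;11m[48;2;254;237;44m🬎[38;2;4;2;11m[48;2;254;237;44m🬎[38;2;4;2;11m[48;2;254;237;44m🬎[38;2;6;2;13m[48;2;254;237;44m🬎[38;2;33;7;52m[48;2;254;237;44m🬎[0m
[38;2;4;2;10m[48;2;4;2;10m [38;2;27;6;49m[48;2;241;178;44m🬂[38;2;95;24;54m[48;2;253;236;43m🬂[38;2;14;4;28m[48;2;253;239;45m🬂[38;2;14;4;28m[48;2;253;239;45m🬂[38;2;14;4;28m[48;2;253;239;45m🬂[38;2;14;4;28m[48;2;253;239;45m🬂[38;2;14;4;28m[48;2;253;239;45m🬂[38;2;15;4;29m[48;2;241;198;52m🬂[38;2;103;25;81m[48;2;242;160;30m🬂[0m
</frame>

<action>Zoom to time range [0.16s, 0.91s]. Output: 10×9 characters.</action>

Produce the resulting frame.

<frame>
[38;2;4;2;10m[48;2;4;2;10m [38;2;9;3;18m[48;2;5;2;12m▌[38;2;4;2;10m[48;2;4;2;10m [38;2;4;2;10m[48;2;4;2;10m [38;2;4;2;10m[48;2;4;2;10m [38;2;4;2;10m[48;2;4;2;10m [38;2;4;2;10m[48;2;4;2;10m [38;2;4;2;10m[48;2;4;2;10m [38;2;4;2;10m[48;2;4;2;10m [38;2;4;2;10m[48;2;4;2;10m [0m
[38;2;4;2;10m[48;2;4;2;10m [38;2;5;2;13m[48;2;9;3;18m▐[38;2;4;2;10m[48;2;4;2;10m [38;2;4;2;10m[48;2;4;2;10m [38;2;4;2;10m[48;2;4;2;10m [38;2;4;2;10m[48;2;4;2;10m [38;2;4;2;10m[48;2;4;2;10m [38;2;4;2;10m[48;2;4;2;10m [38;2;4;2;10m[48;2;4;2;10m [38;2;4;2;10m[48;2;4;2;10m [0m
[38;2;4;2;10m[48;2;4;2;10m [38;2;6;2;13m[48;2;10;3;21m▐[38;2;4;2;10m[48;2;4;2;10m [38;2;4;2;10m[48;2;4;2;10m [38;2;4;2;10m[48;2;4;2;10m [38;2;4;2;10m[48;2;4;2;10m [38;2;4;2;10m[48;2;4;2;10m [38;2;4;2;10m[48;2;4;2;10m [38;2;4;2;10m[48;2;4;2;10m [38;2;4;2;10m[48;2;4;2;10m [0m
[38;2;4;2;10m[48;2;4;2;10m [38;2;6;2;14m[48;2;12;3;24m▐[38;2;4;2;10m[48;2;4;2;10m [38;2;4;2;10m[48;2;4;2;10m [38;2;4;2;10m[48;2;4;2;10m [38;2;4;2;10m[48;2;4;2;10m [38;2;4;2;10m[48;2;4;2;10m [38;2;4;2;10m[48;2;4;2;10m [38;2;4;2;10m[48;2;4;2;10m [38;2;4;2;10m[48;2;4;2;10m [0m
[38;2;4;2;10m[48;2;4;2;10m [38;2;8;2;17m[48;2;16;4;31m▐[38;2;4;2;10m[48;2;4;2;10m [38;2;4;2;10m[48;2;4;2;10m [38;2;4;2;10m[48;2;4;2;10m [38;2;4;2;10m[48;2;4;2;10m [38;2;4;2;10m[48;2;4;2;10m [38;2;4;2;10m[48;2;4;2;10m [38;2;4;2;10m[48;2;4;2;10m [38;2;4;2;10m[48;2;4;2;10m [0m
[38;2;4;2;10m[48;2;4;2;10m [38;2;14;3;27m[48;2;29;7;52m🬨[38;2;4;2;10m[48;2;4;2;10m [38;2;4;2;10m[48;2;4;2;10m [38;2;4;2;10m[48;2;4;2;10m [38;2;4;2;10m[48;2;4;2;10m [38;2;4;2;10m[48;2;4;2;10m [38;2;4;2;10m[48;2;4;2;10m [38;2;4;2;10m[48;2;4;2;10m [38;2;4;2;10m[48;2;4;2;10m [0m
[38;2;4;2;10m[48;2;4;2;10m [38;2;44;10;64m[48;2;251;185;23m🬎[38;2;5;2;11m[48;2;252;193;27m🬎[38;2;5;2;11m[48;2;252;193;27m🬎[38;2;5;2;11m[48;2;252;193;27m🬎[38;2;5;2;11m[48;2;252;193;27m🬎[38;2;5;2;11m[48;2;252;193;27m🬎[38;2;5;2;11m[48;2;252;193;27m🬎[38;2;5;2;11m[48;2;252;193;27m🬎[38;2;5;2;11m[48;2;252;193;27m🬎[0m
[38;2;4;2;10m[48;2;9;3;19m🬎[38;2;253;215;35m[48;2;59;14;71m🬂[38;2;254;237;44m[48;2;7;2;16m🬂[38;2;254;237;44m[48;2;7;2;16m🬂[38;2;254;237;44m[48;2;7;2;16m🬂[38;2;254;237;44m[48;2;7;2;16m🬂[38;2;254;237;44m[48;2;7;2;16m🬂[38;2;254;237;44m[48;2;7;2;16m🬂[38;2;254;237;44m[48;2;7;2;16m🬂[38;2;254;237;44m[48;2;7;2;16m🬂[0m
[38;2;254;242;46m[48;2;9;3;19m🬎[38;2;254;240;45m[48;2;39;9;69m🬬[38;2;254;249;49m[48;2;253;233;42m🬂[38;2;254;249;49m[48;2;253;233;42m🬂[38;2;254;249;49m[48;2;253;233;42m🬂[38;2;254;249;49m[48;2;253;233;42m🬂[38;2;254;249;49m[48;2;253;233;42m🬂[38;2;254;249;49m[48;2;253;233;42m🬂[38;2;254;249;49m[48;2;253;233;42m🬂[38;2;254;249;49m[48;2;253;233;42m🬂[0m
</frame>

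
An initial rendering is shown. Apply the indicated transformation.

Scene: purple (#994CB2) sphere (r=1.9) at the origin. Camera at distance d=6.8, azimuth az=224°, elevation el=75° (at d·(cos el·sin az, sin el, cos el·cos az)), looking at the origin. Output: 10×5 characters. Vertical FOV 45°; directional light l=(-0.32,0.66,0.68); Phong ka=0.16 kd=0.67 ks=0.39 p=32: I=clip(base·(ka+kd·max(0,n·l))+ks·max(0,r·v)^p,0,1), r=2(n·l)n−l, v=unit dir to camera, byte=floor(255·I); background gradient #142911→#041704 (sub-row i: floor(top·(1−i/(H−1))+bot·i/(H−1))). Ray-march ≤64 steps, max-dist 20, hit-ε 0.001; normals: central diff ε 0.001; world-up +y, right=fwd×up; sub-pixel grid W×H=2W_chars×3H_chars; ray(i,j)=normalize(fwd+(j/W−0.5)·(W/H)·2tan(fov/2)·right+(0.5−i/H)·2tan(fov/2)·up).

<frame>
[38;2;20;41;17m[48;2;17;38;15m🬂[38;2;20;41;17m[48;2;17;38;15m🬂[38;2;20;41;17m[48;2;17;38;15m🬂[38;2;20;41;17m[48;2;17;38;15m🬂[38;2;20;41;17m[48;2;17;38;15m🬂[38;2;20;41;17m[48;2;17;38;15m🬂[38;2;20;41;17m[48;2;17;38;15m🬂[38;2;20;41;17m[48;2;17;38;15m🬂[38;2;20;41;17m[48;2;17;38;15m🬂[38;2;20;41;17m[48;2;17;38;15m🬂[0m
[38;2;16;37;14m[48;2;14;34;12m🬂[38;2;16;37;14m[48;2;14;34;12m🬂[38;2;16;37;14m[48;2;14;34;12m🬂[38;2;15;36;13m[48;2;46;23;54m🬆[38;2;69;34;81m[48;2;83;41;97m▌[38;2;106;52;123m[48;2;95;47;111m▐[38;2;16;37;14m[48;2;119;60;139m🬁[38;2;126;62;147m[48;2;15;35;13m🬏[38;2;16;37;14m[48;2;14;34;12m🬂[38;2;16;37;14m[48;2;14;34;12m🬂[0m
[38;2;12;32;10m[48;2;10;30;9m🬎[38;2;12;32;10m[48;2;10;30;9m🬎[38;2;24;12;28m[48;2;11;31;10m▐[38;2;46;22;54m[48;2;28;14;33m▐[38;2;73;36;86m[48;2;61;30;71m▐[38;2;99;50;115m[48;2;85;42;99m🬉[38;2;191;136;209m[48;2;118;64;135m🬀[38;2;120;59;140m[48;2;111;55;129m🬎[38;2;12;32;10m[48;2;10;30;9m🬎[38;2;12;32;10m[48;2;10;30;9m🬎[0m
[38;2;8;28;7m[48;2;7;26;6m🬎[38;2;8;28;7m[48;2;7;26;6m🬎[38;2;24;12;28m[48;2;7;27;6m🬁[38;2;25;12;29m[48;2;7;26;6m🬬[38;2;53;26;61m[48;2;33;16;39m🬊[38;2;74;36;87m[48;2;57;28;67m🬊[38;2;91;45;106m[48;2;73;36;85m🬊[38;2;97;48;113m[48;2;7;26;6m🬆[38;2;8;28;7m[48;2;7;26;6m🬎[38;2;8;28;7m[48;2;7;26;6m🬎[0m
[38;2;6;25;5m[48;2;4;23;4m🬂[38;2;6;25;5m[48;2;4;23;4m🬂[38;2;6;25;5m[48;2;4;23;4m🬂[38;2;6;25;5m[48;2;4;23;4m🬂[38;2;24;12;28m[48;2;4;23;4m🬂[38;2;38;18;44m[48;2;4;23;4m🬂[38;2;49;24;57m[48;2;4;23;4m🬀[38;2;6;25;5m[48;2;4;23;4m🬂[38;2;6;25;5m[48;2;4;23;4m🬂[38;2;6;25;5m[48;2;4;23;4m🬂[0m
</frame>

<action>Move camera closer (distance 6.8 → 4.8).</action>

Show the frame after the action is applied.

<frame>
[38;2;20;41;17m[48;2;17;38;15m🬂[38;2;20;41;17m[48;2;17;38;15m🬂[38;2;18;39;16m[48;2;48;24;56m🬝[38;2;20;41;17m[48;2;65;32;76m🬂[38;2;73;36;85m[48;2;85;42;99m🬀[38;2;95;47;111m[48;2;102;50;119m▌[38;2;20;41;17m[48;2;110;54;129m🬁[38;2;19;40;16m[48;2;120;59;140m🬊[38;2;20;41;17m[48;2;17;38;15m🬂[38;2;20;41;17m[48;2;17;38;15m🬂[0m
[38;2;16;37;14m[48;2;14;34;12m🬂[38;2;15;35;13m[48;2;24;12;28m🬝[38;2;37;18;43m[48;2;51;25;60m▌[38;2;71;35;83m[48;2;62;30;72m▐[38;2;86;42;100m[48;2;79;39;92m▐[38;2;99;49;115m[48;2;92;46;108m▐[38;2;116;61;134m[48;2;183;129;201m🬝[38;2;121;62;141m[48;2;179;122;197m🬬[38;2;124;61;144m[48;2;15;36;13m🬲[38;2;16;37;14m[48;2;14;34;12m🬂[0m
[38;2;12;32;10m[48;2;10;30;9m🬎[38;2;24;12;28m[48;2;11;31;10m▐[38;2;45;22;52m[48;2;32;16;38m▐[38;2;63;31;74m[48;2;54;27;64m▐[38;2;76;38;89m[48;2;69;34;80m🬨[38;2;90;44;105m[48;2;83;41;97m🬊[38;2;156;103;173m[48;2;100;51;116m🬁[38;2;175;119;193m[48;2;113;58;130m🬀[38;2;119;59;139m[48;2;113;56;131m🬊[38;2;12;32;10m[48;2;10;30;9m🬎[0m
[38;2;8;28;7m[48;2;7;26;6m🬎[38;2;24;12;28m[48;2;7;27;6m🬉[38;2;24;12;28m[48;2;34;16;39m🬲[38;2;50;25;58m[48;2;40;19;46m🬊[38;2;66;32;76m[48;2;56;28;66m🬊[38;2;78;39;91m[48;2;70;34;81m🬊[38;2;89;44;104m[48;2;81;40;94m🬊[38;2;99;48;115m[48;2;90;44;105m🬊[38;2;102;50;118m[48;2;7;26;6m🬝[38;2;8;28;7m[48;2;7;26;6m🬎[0m
[38;2;6;25;5m[48;2;4;23;4m🬂[38;2;6;25;5m[48;2;4;23;4m🬂[38;2;24;12;28m[48;2;4;23;4m🬊[38;2;37;18;43m[48;2;25;12;29m🬁[38;2;47;23;55m[48;2;32;15;37m🬊[38;2;61;30;71m[48;2;47;23;55m🬊[38;2;71;35;84m[48;2;58;28;67m🬊[38;2;73;36;85m[48;2;4;23;4m🬝[38;2;84;42;98m[48;2;4;23;4m🬀[38;2;6;25;5m[48;2;4;23;4m🬂[0m
</frame>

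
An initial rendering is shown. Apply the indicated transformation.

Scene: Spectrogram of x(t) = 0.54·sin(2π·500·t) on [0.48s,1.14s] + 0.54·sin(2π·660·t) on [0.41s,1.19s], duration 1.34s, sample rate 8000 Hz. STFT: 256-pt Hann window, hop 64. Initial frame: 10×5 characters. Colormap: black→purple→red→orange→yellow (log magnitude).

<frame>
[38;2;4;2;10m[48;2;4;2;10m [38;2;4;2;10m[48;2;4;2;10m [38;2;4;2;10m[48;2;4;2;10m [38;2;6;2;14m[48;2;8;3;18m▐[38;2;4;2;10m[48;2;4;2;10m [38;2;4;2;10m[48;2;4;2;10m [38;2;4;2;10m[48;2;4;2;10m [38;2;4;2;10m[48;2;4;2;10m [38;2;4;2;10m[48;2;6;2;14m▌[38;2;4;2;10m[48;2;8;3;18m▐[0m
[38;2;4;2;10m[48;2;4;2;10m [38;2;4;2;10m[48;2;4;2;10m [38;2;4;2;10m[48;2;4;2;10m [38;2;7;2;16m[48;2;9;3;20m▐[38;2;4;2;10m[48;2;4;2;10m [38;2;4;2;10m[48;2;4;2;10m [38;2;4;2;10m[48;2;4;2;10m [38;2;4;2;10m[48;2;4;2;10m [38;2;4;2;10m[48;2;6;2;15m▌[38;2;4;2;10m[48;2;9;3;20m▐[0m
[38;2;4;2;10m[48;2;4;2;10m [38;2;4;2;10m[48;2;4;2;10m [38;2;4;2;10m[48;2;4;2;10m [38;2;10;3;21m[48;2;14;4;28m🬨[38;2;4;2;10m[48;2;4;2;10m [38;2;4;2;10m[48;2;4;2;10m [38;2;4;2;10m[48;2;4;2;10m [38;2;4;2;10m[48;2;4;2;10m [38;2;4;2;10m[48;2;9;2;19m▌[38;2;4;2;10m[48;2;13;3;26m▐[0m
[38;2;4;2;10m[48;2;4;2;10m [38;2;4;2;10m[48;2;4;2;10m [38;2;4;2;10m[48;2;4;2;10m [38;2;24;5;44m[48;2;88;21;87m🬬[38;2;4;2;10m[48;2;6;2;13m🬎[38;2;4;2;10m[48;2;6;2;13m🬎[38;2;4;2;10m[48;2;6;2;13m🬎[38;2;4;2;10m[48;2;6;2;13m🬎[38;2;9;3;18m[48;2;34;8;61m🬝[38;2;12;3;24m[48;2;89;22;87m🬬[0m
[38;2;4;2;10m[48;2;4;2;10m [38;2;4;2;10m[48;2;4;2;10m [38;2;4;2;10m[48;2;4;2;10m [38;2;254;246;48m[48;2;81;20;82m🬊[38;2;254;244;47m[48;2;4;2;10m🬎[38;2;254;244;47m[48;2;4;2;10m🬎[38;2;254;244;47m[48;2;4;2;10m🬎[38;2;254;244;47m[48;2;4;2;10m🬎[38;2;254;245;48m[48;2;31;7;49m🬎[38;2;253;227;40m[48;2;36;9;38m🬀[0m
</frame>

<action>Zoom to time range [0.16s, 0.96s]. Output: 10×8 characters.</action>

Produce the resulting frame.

<frame>
[38;2;4;2;10m[48;2;4;2;10m [38;2;4;2;10m[48;2;4;2;10m [38;2;4;2;10m[48;2;4;2;10m [38;2;5;2;12m[48;2;8;3;18m▐[38;2;6;2;14m[48;2;4;2;10m▌[38;2;4;2;10m[48;2;4;2;10m [38;2;4;2;10m[48;2;4;2;10m [38;2;4;2;10m[48;2;4;2;10m [38;2;4;2;10m[48;2;4;2;10m [38;2;4;2;10m[48;2;4;2;10m [0m
[38;2;4;2;10m[48;2;4;2;10m [38;2;4;2;10m[48;2;4;2;10m [38;2;4;2;10m[48;2;4;2;10m [38;2;5;2;12m[48;2;9;3;18m▐[38;2;4;2;10m[48;2;6;2;14m▐[38;2;4;2;10m[48;2;4;2;10m [38;2;4;2;10m[48;2;4;2;10m [38;2;4;2;10m[48;2;4;2;10m [38;2;4;2;10m[48;2;4;2;10m [38;2;4;2;10m[48;2;4;2;10m [0m
[38;2;4;2;10m[48;2;4;2;10m [38;2;4;2;10m[48;2;4;2;10m [38;2;4;2;10m[48;2;4;2;10m [38;2;5;2;12m[48;2;9;3;20m▐[38;2;4;2;10m[48;2;7;2;15m▐[38;2;4;2;10m[48;2;4;2;10m [38;2;4;2;10m[48;2;4;2;10m [38;2;4;2;10m[48;2;4;2;10m [38;2;4;2;10m[48;2;4;2;10m [38;2;4;2;10m[48;2;4;2;10m [0m
[38;2;4;2;10m[48;2;4;2;10m [38;2;4;2;10m[48;2;4;2;10m [38;2;4;2;10m[48;2;4;2;10m [38;2;6;2;13m[48;2;11;3;22m▐[38;2;4;2;10m[48;2;8;2;18m▐[38;2;4;2;10m[48;2;4;2;10m [38;2;4;2;10m[48;2;4;2;10m [38;2;4;2;10m[48;2;4;2;10m [38;2;4;2;10m[48;2;4;2;10m [38;2;4;2;10m[48;2;4;2;10m [0m
[38;2;4;2;10m[48;2;4;2;10m [38;2;4;2;10m[48;2;4;2;10m [38;2;4;2;10m[48;2;4;2;10m [38;2;7;2;16m[48;2;15;4;29m▐[38;2;4;2;10m[48;2;11;3;22m▐[38;2;4;2;10m[48;2;4;2;10m [38;2;4;2;10m[48;2;4;2;10m [38;2;4;2;10m[48;2;4;2;10m [38;2;4;2;10m[48;2;4;2;10m [38;2;4;2;10m[48;2;4;2;10m [0m
[38;2;4;2;10m[48;2;4;2;10m [38;2;4;2;10m[48;2;4;2;10m [38;2;4;2;10m[48;2;4;2;10m [38;2;13;3;26m[48;2;30;7;54m🬨[38;2;4;2;10m[48;2;19;5;35m▐[38;2;4;2;10m[48;2;4;2;10m [38;2;4;2;10m[48;2;4;2;10m [38;2;4;2;10m[48;2;4;2;10m [38;2;4;2;10m[48;2;4;2;10m [38;2;4;2;10m[48;2;4;2;10m [0m
[38;2;4;2;10m[48;2;4;2;10m [38;2;4;2;10m[48;2;4;2;10m [38;2;4;2;10m[48;2;4;2;10m [38;2;41;10;62m[48;2;252;218;36m🬂[38;2;19;5;36m[48;2;253;220;37m🬂[38;2;5;2;12m[48;2;252;217;36m🬂[38;2;5;2;12m[48;2;252;217;36m🬂[38;2;5;2;12m[48;2;252;217;36m🬂[38;2;5;2;12m[48;2;252;217;36m🬂[38;2;5;2;12m[48;2;252;217;36m🬂[0m
[38;2;4;2;10m[48;2;4;2;10m [38;2;4;2;10m[48;2;4;2;10m [38;2;4;2;10m[48;2;4;2;10m [38;2;106;26;85m[48;2;41;9;71m🬂[38;2;251;177;20m[48;2;40;10;48m🬂[38;2;251;173;18m[48;2;4;2;10m🬂[38;2;251;173;18m[48;2;4;2;10m🬂[38;2;251;173;18m[48;2;4;2;10m🬂[38;2;251;173;18m[48;2;4;2;10m🬂[38;2;251;173;18m[48;2;4;2;10m🬂[0m
</frame>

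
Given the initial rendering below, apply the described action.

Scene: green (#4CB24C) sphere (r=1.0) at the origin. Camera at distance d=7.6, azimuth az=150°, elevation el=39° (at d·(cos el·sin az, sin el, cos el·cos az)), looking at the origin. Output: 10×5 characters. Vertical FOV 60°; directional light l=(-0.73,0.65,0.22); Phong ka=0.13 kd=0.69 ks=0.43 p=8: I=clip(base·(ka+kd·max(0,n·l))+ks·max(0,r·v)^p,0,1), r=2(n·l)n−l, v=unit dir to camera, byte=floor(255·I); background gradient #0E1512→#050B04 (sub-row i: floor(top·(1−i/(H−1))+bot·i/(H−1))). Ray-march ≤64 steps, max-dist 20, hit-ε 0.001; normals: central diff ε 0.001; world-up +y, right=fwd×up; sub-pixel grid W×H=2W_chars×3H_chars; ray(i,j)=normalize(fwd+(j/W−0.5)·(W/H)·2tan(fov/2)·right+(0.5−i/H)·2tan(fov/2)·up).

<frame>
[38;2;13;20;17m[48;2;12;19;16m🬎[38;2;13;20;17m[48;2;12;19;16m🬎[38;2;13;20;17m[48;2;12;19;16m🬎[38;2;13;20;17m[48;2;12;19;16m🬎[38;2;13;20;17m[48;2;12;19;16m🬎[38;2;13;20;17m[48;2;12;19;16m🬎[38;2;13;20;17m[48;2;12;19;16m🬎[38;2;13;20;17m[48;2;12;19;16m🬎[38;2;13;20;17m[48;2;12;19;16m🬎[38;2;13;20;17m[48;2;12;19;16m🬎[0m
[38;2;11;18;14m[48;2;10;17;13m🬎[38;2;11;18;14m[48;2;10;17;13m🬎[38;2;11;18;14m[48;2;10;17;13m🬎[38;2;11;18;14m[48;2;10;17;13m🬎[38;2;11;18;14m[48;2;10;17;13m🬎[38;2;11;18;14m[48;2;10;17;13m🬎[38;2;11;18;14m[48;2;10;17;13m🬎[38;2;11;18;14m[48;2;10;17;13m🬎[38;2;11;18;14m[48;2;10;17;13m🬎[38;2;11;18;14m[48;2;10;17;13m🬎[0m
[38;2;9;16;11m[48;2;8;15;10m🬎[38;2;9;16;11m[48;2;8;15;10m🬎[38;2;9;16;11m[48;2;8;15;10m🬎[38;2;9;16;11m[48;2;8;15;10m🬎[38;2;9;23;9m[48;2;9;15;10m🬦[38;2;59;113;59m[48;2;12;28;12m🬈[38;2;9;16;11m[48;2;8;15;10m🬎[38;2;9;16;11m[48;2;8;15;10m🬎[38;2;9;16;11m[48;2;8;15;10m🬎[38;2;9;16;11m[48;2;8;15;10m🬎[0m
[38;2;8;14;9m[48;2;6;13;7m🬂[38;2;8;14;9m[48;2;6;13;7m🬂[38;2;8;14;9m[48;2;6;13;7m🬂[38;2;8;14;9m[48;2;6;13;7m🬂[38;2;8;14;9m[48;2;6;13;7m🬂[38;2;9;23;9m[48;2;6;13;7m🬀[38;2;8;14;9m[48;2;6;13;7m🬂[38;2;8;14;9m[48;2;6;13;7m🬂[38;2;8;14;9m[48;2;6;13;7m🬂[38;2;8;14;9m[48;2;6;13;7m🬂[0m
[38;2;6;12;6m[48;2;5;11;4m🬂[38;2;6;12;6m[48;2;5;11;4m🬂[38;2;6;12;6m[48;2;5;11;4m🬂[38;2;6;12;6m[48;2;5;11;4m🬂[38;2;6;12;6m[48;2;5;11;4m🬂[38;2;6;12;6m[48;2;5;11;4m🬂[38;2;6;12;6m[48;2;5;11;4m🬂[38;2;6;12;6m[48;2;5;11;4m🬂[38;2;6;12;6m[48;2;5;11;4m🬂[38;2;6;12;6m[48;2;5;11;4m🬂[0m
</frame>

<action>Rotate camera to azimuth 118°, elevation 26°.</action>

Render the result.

<frame>
[38;2;13;20;17m[48;2;12;19;16m🬎[38;2;13;20;17m[48;2;12;19;16m🬎[38;2;13;20;17m[48;2;12;19;16m🬎[38;2;13;20;17m[48;2;12;19;16m🬎[38;2;13;20;17m[48;2;12;19;16m🬎[38;2;13;20;17m[48;2;12;19;16m🬎[38;2;13;20;17m[48;2;12;19;16m🬎[38;2;13;20;17m[48;2;12;19;16m🬎[38;2;13;20;17m[48;2;12;19;16m🬎[38;2;13;20;17m[48;2;12;19;16m🬎[0m
[38;2;11;18;14m[48;2;10;17;13m🬎[38;2;11;18;14m[48;2;10;17;13m🬎[38;2;11;18;14m[48;2;10;17;13m🬎[38;2;11;18;14m[48;2;10;17;13m🬎[38;2;11;18;14m[48;2;10;17;13m🬎[38;2;11;18;14m[48;2;10;17;13m🬎[38;2;11;18;14m[48;2;10;17;13m🬎[38;2;11;18;14m[48;2;10;17;13m🬎[38;2;11;18;14m[48;2;10;17;13m🬎[38;2;11;18;14m[48;2;10;17;13m🬎[0m
[38;2;9;16;11m[48;2;8;15;10m🬎[38;2;9;16;11m[48;2;8;15;10m🬎[38;2;9;16;11m[48;2;8;15;10m🬎[38;2;9;16;11m[48;2;8;15;10m🬎[38;2;9;23;9m[48;2;9;15;10m🬦[38;2;138;187;138m[48;2;9;21;9m🬀[38;2;9;16;11m[48;2;8;15;10m🬎[38;2;9;16;11m[48;2;8;15;10m🬎[38;2;9;16;11m[48;2;8;15;10m🬎[38;2;9;16;11m[48;2;8;15;10m🬎[0m
[38;2;8;14;9m[48;2;6;13;7m🬂[38;2;8;14;9m[48;2;6;13;7m🬂[38;2;8;14;9m[48;2;6;13;7m🬂[38;2;8;14;9m[48;2;6;13;7m🬂[38;2;8;14;9m[48;2;6;13;7m🬂[38;2;9;23;9m[48;2;6;13;7m🬀[38;2;8;14;9m[48;2;6;13;7m🬂[38;2;8;14;9m[48;2;6;13;7m🬂[38;2;8;14;9m[48;2;6;13;7m🬂[38;2;8;14;9m[48;2;6;13;7m🬂[0m
[38;2;6;12;6m[48;2;5;11;4m🬂[38;2;6;12;6m[48;2;5;11;4m🬂[38;2;6;12;6m[48;2;5;11;4m🬂[38;2;6;12;6m[48;2;5;11;4m🬂[38;2;6;12;6m[48;2;5;11;4m🬂[38;2;6;12;6m[48;2;5;11;4m🬂[38;2;6;12;6m[48;2;5;11;4m🬂[38;2;6;12;6m[48;2;5;11;4m🬂[38;2;6;12;6m[48;2;5;11;4m🬂[38;2;6;12;6m[48;2;5;11;4m🬂[0m
</frame>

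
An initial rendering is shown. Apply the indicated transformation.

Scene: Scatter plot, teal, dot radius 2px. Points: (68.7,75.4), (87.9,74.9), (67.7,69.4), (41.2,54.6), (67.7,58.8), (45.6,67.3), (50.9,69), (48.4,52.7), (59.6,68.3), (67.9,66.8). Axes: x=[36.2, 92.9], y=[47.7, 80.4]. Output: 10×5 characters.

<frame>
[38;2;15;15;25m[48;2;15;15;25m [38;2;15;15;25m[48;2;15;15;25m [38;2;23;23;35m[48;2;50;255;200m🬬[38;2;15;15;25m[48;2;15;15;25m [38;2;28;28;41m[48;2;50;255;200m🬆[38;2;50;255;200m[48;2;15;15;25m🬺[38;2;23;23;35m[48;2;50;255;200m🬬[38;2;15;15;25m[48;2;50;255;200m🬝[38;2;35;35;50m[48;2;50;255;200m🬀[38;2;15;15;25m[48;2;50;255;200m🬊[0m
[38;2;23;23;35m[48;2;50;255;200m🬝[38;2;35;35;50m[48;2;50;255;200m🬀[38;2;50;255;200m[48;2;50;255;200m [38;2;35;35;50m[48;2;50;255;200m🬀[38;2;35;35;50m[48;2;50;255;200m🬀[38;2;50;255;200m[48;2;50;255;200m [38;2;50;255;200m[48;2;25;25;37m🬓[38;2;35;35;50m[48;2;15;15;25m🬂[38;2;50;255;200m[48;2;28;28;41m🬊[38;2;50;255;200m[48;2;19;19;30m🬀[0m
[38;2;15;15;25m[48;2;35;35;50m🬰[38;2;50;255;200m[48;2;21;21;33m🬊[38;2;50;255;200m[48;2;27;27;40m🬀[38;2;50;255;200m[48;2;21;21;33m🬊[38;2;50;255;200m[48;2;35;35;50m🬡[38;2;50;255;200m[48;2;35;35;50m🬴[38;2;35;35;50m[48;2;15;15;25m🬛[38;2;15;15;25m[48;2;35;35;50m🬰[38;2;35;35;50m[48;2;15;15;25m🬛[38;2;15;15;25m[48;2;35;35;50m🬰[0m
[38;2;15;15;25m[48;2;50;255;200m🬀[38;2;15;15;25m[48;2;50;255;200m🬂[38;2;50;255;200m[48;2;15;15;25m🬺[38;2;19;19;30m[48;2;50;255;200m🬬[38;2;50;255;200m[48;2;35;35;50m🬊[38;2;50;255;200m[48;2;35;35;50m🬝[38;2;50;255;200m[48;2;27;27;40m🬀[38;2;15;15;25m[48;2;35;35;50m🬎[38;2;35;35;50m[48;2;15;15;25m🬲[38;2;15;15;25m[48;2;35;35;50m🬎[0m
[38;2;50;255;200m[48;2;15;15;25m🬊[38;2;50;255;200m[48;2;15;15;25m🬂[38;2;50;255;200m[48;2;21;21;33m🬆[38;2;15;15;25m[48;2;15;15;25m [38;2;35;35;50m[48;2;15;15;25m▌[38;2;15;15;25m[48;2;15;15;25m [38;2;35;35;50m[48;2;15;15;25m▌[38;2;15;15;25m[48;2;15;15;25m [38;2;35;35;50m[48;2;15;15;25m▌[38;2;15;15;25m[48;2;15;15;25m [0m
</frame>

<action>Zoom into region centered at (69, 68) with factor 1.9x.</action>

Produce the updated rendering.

<frame>
[38;2;15;15;25m[48;2;15;15;25m [38;2;15;15;25m[48;2;15;15;25m [38;2;35;35;50m[48;2;15;15;25m▌[38;2;15;15;25m[48;2;50;255;200m🬺[38;2;50;255;200m[48;2;35;35;50m🬬[38;2;50;255;200m[48;2;15;15;25m🬆[38;2;35;35;50m[48;2;15;15;25m▌[38;2;15;15;25m[48;2;15;15;25m [38;2;35;35;50m[48;2;15;15;25m▌[38;2;15;15;25m[48;2;15;15;25m [0m
[38;2;35;35;50m[48;2;15;15;25m🬂[38;2;28;28;41m[48;2;50;255;200m🬆[38;2;27;27;40m[48;2;50;255;200m🬬[38;2;28;28;41m[48;2;50;255;200m🬆[38;2;50;255;200m[48;2;35;35;50m🬺[38;2;23;23;35m[48;2;50;255;200m🬬[38;2;35;35;50m[48;2;15;15;25m🬕[38;2;35;35;50m[48;2;15;15;25m🬂[38;2;35;35;50m[48;2;15;15;25m🬕[38;2;35;35;50m[48;2;15;15;25m🬂[0m
[38;2;23;23;35m[48;2;50;255;200m🬺[38;2;50;255;200m[48;2;15;15;25m🬬[38;2;50;255;200m[48;2;28;28;41m🬆[38;2;15;15;25m[48;2;50;255;200m🬐[38;2;50;255;200m[48;2;50;255;200m [38;2;19;19;30m[48;2;50;255;200m🬸[38;2;35;35;50m[48;2;15;15;25m🬛[38;2;15;15;25m[48;2;35;35;50m🬰[38;2;35;35;50m[48;2;15;15;25m🬛[38;2;15;15;25m[48;2;35;35;50m🬰[0m
[38;2;15;15;25m[48;2;35;35;50m🬎[38;2;15;15;25m[48;2;35;35;50m🬎[38;2;35;35;50m[48;2;15;15;25m🬲[38;2;15;15;25m[48;2;35;35;50m🬎[38;2;50;255;200m[48;2;27;27;40m🬀[38;2;15;15;25m[48;2;35;35;50m🬎[38;2;35;35;50m[48;2;15;15;25m🬲[38;2;15;15;25m[48;2;35;35;50m🬎[38;2;35;35;50m[48;2;15;15;25m🬲[38;2;15;15;25m[48;2;35;35;50m🬎[0m
[38;2;15;15;25m[48;2;15;15;25m [38;2;15;15;25m[48;2;15;15;25m [38;2;35;35;50m[48;2;15;15;25m▌[38;2;15;15;25m[48;2;50;255;200m🬆[38;2;50;255;200m[48;2;15;15;25m🬺[38;2;15;15;25m[48;2;50;255;200m🬬[38;2;35;35;50m[48;2;15;15;25m▌[38;2;15;15;25m[48;2;15;15;25m [38;2;35;35;50m[48;2;15;15;25m▌[38;2;15;15;25m[48;2;15;15;25m [0m
</frame>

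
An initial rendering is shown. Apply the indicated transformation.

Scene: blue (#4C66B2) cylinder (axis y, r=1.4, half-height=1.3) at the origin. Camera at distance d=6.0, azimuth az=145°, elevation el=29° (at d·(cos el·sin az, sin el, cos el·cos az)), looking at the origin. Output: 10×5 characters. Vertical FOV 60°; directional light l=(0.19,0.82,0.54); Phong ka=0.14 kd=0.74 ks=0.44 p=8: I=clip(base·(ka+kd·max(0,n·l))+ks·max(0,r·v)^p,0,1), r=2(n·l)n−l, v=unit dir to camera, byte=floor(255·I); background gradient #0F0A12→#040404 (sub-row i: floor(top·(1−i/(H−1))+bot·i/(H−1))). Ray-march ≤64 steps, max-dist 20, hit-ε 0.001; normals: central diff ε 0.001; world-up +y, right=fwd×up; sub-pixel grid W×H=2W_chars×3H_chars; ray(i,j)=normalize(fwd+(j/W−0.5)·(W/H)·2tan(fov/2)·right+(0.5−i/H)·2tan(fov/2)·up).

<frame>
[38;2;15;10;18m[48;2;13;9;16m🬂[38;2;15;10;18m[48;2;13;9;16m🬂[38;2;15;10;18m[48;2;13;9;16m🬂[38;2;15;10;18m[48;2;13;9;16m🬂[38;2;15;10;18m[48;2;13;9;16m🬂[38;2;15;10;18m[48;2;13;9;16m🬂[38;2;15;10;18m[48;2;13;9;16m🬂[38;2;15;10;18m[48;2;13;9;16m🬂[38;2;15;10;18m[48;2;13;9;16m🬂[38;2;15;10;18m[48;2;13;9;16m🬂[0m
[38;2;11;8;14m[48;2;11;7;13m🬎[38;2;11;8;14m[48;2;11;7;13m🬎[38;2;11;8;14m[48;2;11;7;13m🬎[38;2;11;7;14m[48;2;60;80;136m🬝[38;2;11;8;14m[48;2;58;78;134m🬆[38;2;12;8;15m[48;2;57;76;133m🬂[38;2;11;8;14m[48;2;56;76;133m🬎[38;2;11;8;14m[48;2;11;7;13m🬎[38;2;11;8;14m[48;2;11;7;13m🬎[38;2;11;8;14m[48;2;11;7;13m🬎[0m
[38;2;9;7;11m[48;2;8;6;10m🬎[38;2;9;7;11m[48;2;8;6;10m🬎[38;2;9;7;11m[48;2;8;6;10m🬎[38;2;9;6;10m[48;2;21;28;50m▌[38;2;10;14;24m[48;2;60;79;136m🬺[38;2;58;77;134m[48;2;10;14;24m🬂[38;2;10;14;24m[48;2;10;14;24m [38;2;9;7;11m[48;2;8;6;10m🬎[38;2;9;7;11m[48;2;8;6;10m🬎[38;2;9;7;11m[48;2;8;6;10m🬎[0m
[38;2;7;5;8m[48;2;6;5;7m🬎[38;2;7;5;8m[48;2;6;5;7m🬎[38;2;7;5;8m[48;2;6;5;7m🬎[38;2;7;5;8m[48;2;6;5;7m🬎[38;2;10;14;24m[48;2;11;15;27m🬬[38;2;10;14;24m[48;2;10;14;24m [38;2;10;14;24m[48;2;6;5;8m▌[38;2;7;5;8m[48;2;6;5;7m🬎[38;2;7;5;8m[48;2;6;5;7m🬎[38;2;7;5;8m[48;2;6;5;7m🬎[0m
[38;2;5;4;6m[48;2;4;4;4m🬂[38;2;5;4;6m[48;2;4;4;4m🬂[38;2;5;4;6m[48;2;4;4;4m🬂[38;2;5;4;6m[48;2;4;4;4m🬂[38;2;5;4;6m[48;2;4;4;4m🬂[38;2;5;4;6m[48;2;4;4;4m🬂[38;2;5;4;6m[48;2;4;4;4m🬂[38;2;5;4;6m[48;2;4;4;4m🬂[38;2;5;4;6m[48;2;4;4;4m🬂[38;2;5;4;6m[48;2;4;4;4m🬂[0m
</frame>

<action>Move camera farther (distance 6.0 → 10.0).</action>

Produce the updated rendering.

<frame>
[38;2;15;10;18m[48;2;13;9;16m🬂[38;2;15;10;18m[48;2;13;9;16m🬂[38;2;15;10;18m[48;2;13;9;16m🬂[38;2;15;10;18m[48;2;13;9;16m🬂[38;2;15;10;18m[48;2;13;9;16m🬂[38;2;15;10;18m[48;2;13;9;16m🬂[38;2;15;10;18m[48;2;13;9;16m🬂[38;2;15;10;18m[48;2;13;9;16m🬂[38;2;15;10;18m[48;2;13;9;16m🬂[38;2;15;10;18m[48;2;13;9;16m🬂[0m
[38;2;11;8;14m[48;2;11;7;13m🬎[38;2;11;8;14m[48;2;11;7;13m🬎[38;2;11;8;14m[48;2;11;7;13m🬎[38;2;11;8;14m[48;2;11;7;13m🬎[38;2;11;8;14m[48;2;11;7;13m🬎[38;2;11;8;14m[48;2;11;7;13m🬎[38;2;11;8;14m[48;2;11;7;13m🬎[38;2;11;8;14m[48;2;11;7;13m🬎[38;2;11;8;14m[48;2;11;7;13m🬎[38;2;11;8;14m[48;2;11;7;13m🬎[0m
[38;2;9;7;11m[48;2;8;6;10m🬎[38;2;9;7;11m[48;2;8;6;10m🬎[38;2;9;7;11m[48;2;8;6;10m🬎[38;2;9;7;11m[48;2;8;6;10m🬎[38;2;60;79;136m[48;2;9;9;16m🬁[38;2;58;77;134m[48;2;10;14;24m🬂[38;2;9;7;11m[48;2;8;6;10m🬎[38;2;9;7;11m[48;2;8;6;10m🬎[38;2;9;7;11m[48;2;8;6;10m🬎[38;2;9;7;11m[48;2;8;6;10m🬎[0m
[38;2;7;5;8m[48;2;6;5;7m🬎[38;2;7;5;8m[48;2;6;5;7m🬎[38;2;7;5;8m[48;2;6;5;7m🬎[38;2;7;5;8m[48;2;6;5;7m🬎[38;2;10;14;24m[48;2;6;5;7m🬁[38;2;10;14;24m[48;2;6;5;7m🬆[38;2;7;5;8m[48;2;6;5;7m🬎[38;2;7;5;8m[48;2;6;5;7m🬎[38;2;7;5;8m[48;2;6;5;7m🬎[38;2;7;5;8m[48;2;6;5;7m🬎[0m
[38;2;5;4;6m[48;2;4;4;4m🬂[38;2;5;4;6m[48;2;4;4;4m🬂[38;2;5;4;6m[48;2;4;4;4m🬂[38;2;5;4;6m[48;2;4;4;4m🬂[38;2;5;4;6m[48;2;4;4;4m🬂[38;2;5;4;6m[48;2;4;4;4m🬂[38;2;5;4;6m[48;2;4;4;4m🬂[38;2;5;4;6m[48;2;4;4;4m🬂[38;2;5;4;6m[48;2;4;4;4m🬂[38;2;5;4;6m[48;2;4;4;4m🬂[0m
</frame>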